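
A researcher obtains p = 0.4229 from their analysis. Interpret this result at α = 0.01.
Since p = 0.4229 > α = 0.01, fail to reject H₀.
There is insufficient evidence to reject the null hypothesis; the result is not statistically significant at the 0.01 level.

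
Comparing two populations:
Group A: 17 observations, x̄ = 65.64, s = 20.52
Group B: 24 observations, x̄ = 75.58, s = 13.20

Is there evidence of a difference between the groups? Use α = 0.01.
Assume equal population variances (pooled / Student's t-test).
Student's two-sample t-test (equal variances):
H₀: μ₁ = μ₂
H₁: μ₁ ≠ μ₂
df = n₁ + n₂ - 2 = 39
Pooled variance s_p² = [(n₁-1)s₁² + (n₂-1)s₂²] / (n₁ + n₂ - 2) = [(16)(20.52²) + (23)(13.20²)] / 39 = 275.5038
SE = √(s_p²(1/n₁ + 1/n₂)) = √(275.5038 × (1/17 + 1/24)) = 5.2617
t = (x̄₁ - x̄₂) / SE = (65.64 - 75.58) / 5.2617 = -9.94 / 5.2617 = -1.889
p-value = 0.0663

Since p-value > α = 0.01, we fail to reject H₀.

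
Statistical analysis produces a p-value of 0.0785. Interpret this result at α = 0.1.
Since p = 0.0785 < α = 0.1, reject H₀.
There is sufficient evidence to reject the null hypothesis; the result is statistically significant at the 0.1 level.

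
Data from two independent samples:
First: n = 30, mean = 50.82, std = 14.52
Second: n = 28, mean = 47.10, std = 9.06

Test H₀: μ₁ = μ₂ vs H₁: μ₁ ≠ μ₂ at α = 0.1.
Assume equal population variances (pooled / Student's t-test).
Student's two-sample t-test (equal variances):
H₀: μ₁ = μ₂
H₁: μ₁ ≠ μ₂
df = n₁ + n₂ - 2 = 56
Pooled variance s_p² = [(n₁-1)s₁² + (n₂-1)s₂²] / (n₁ + n₂ - 2) = [(29)(14.52²) + (27)(9.06²)] / 56 = 148.7560
SE = √(s_p²(1/n₁ + 1/n₂)) = √(148.7560 × (1/30 + 1/28)) = 3.2049
t = (x̄₁ - x̄₂) / SE = (50.82 - 47.10) / 3.2049 = 3.72 / 3.2049 = 1.161
p-value = 0.2507

Since p-value > α = 0.1, we fail to reject H₀.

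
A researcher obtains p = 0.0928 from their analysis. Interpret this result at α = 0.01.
Since p = 0.0928 > α = 0.01, fail to reject H₀.
There is insufficient evidence to reject the null hypothesis; the result is not statistically significant at the 0.01 level.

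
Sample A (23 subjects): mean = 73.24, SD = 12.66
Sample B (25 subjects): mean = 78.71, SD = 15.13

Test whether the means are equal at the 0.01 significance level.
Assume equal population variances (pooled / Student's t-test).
Student's two-sample t-test (equal variances):
H₀: μ₁ = μ₂
H₁: μ₁ ≠ μ₂
df = n₁ + n₂ - 2 = 46
Pooled variance s_p² = [(n₁-1)s₁² + (n₂-1)s₂²] / (n₁ + n₂ - 2) = [(22)(12.66²) + (24)(15.13²)] / 46 = 196.0885
SE = √(s_p²(1/n₁ + 1/n₂)) = √(196.0885 × (1/23 + 1/25)) = 4.0459
t = (x̄₁ - x̄₂) / SE = (73.24 - 78.71) / 4.0459 = -5.47 / 4.0459 = -1.352
p-value = 0.1830

Since p-value > α = 0.01, we fail to reject H₀.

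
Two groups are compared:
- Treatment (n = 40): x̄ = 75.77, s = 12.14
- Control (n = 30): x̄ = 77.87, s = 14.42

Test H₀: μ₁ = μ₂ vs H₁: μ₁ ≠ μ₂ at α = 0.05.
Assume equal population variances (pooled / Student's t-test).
Student's two-sample t-test (equal variances):
H₀: μ₁ = μ₂
H₁: μ₁ ≠ μ₂
df = n₁ + n₂ - 2 = 68
Pooled variance s_p² = [(n₁-1)s₁² + (n₂-1)s₂²] / (n₁ + n₂ - 2) = [(39)(12.14²) + (29)(14.42²)] / 68 = 173.2053
SE = √(s_p²(1/n₁ + 1/n₂)) = √(173.2053 × (1/40 + 1/30)) = 3.1786
t = (x̄₁ - x̄₂) / SE = (75.77 - 77.87) / 3.1786 = -2.10 / 3.1786 = -0.661
p-value = 0.5111

Since p-value > α = 0.05, we fail to reject H₀.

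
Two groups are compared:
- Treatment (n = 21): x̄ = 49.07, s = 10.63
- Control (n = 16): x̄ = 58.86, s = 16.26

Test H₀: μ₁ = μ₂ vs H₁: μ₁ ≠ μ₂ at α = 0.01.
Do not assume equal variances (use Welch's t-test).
Welch's two-sample t-test:
H₀: μ₁ = μ₂
H₁: μ₁ ≠ μ₂
s₁²/n₁ = 10.63²/21 = 5.3808,  s₂²/n₂ = 16.26²/16 = 16.5242
SE = √(s₁²/n₁ + s₂²/n₂) = √(5.3808 + 16.5242) = 4.6803
df (Welch-Satterthwaite) = (s₁²/n₁ + s₂²/n₂)² / [(s₁²/n₁)²/(n₁-1) + (s₂²/n₂)²/(n₂-1)] ≈ 24.42
t = (x̄₁ - x̄₂) / SE = (49.07 - 58.86) / 4.6803 = -9.79 / 4.6803 = -2.092
p-value = 0.0470

Since p-value > α = 0.01, we fail to reject H₀.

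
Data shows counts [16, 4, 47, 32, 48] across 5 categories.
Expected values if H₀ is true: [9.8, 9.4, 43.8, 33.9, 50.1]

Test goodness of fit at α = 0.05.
Chi-square goodness of fit test:
H₀: observed counts match expected distribution
H₁: observed counts differ from expected distribution
df = k - 1 = 4
χ² = Σ(O - E)²/E
   = (16 - 9.8)²/9.8 + (4 - 9.4)²/9.4 + (47 - 43.8)²/43.8 + (32 - 33.9)²/33.9 + (48 - 50.1)²/50.1
   = 3.922 + 3.102 + 0.234 + 0.106 + 0.088
   = 7.45
p-value = 0.1138

Since p-value > α = 0.05, we fail to reject H₀.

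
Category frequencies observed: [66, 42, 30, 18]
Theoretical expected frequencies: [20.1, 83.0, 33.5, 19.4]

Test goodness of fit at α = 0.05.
Chi-square goodness of fit test:
H₀: observed counts match expected distribution
H₁: observed counts differ from expected distribution
df = k - 1 = 3
χ² = Σ(O - E)²/E
   = (66 - 20.1)²/20.1 + (42 - 83.0)²/83.0 + (30 - 33.5)²/33.5 + (18 - 19.4)²/19.4
   = 104.816 + 20.253 + 0.366 + 0.101
   = 125.54
p-value < 0.0001

Since p-value < α = 0.05, we reject H₀.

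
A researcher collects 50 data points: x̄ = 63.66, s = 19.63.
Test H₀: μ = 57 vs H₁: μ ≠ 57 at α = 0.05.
One-sample t-test:
H₀: μ = 57
H₁: μ ≠ 57
df = n - 1 = 49
t = (x̄ - μ₀) / (s/√n) = (63.66 - 57) / (19.63/√50) = 2.399
p-value = 0.0203

Since p-value < α = 0.05, we reject H₀.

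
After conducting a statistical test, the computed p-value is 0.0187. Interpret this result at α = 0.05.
Since p = 0.0187 < α = 0.05, reject H₀.
There is sufficient evidence to reject the null hypothesis; the result is statistically significant at the 0.05 level.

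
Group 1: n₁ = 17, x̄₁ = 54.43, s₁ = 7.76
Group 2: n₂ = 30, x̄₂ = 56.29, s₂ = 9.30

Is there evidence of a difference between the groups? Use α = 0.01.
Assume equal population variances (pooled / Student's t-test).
Student's two-sample t-test (equal variances):
H₀: μ₁ = μ₂
H₁: μ₁ ≠ μ₂
df = n₁ + n₂ - 2 = 45
Pooled variance s_p² = [(n₁-1)s₁² + (n₂-1)s₂²] / (n₁ + n₂ - 2) = [(16)(7.76²) + (29)(9.30²)] / 45 = 77.1487
SE = √(s_p²(1/n₁ + 1/n₂)) = √(77.1487 × (1/17 + 1/30)) = 2.6664
t = (x̄₁ - x̄₂) / SE = (54.43 - 56.29) / 2.6664 = -1.86 / 2.6664 = -0.698
p-value = 0.4890

Since p-value > α = 0.01, we fail to reject H₀.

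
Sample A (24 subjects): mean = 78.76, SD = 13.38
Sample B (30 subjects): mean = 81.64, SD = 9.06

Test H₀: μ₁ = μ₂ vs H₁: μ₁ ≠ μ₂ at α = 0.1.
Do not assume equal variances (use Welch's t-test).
Welch's two-sample t-test:
H₀: μ₁ = μ₂
H₁: μ₁ ≠ μ₂
s₁²/n₁ = 13.38²/24 = 7.4594,  s₂²/n₂ = 9.06²/30 = 2.7361
SE = √(s₁²/n₁ + s₂²/n₂) = √(7.4594 + 2.7361) = 3.1930
df (Welch-Satterthwaite) = (s₁²/n₁ + s₂²/n₂)² / [(s₁²/n₁)²/(n₁-1) + (s₂²/n₂)²/(n₂-1)] ≈ 38.82
t = (x̄₁ - x̄₂) / SE = (78.76 - 81.64) / 3.1930 = -2.88 / 3.1930 = -0.902
p-value = 0.3726

Since p-value > α = 0.1, we fail to reject H₀.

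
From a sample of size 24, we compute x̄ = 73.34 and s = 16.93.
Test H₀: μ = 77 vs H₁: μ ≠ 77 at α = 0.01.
One-sample t-test:
H₀: μ = 77
H₁: μ ≠ 77
df = n - 1 = 23
t = (x̄ - μ₀) / (s/√n) = (73.34 - 77) / (16.93/√24) = -1.059
p-value = 0.3006

Since p-value > α = 0.01, we fail to reject H₀.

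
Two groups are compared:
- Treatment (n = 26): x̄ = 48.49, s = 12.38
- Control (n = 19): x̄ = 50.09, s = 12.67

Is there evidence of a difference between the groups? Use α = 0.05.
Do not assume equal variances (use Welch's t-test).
Welch's two-sample t-test:
H₀: μ₁ = μ₂
H₁: μ₁ ≠ μ₂
s₁²/n₁ = 12.38²/26 = 5.8948,  s₂²/n₂ = 12.67²/19 = 8.4489
SE = √(s₁²/n₁ + s₂²/n₂) = √(5.8948 + 8.4489) = 3.7873
df (Welch-Satterthwaite) = (s₁²/n₁ + s₂²/n₂)² / [(s₁²/n₁)²/(n₁-1) + (s₂²/n₂)²/(n₂-1)] ≈ 38.42
t = (x̄₁ - x̄₂) / SE = (48.49 - 50.09) / 3.7873 = -1.60 / 3.7873 = -0.422
p-value = 0.6750

Since p-value > α = 0.05, we fail to reject H₀.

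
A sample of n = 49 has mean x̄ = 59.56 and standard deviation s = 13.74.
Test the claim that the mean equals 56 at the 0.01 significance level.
One-sample t-test:
H₀: μ = 56
H₁: μ ≠ 56
df = n - 1 = 48
t = (x̄ - μ₀) / (s/√n) = (59.56 - 56) / (13.74/√49) = 1.814
p-value = 0.0760

Since p-value > α = 0.01, we fail to reject H₀.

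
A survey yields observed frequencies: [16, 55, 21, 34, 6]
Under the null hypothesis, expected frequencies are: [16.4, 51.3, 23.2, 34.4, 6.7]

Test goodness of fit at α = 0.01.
Chi-square goodness of fit test:
H₀: observed counts match expected distribution
H₁: observed counts differ from expected distribution
df = k - 1 = 4
χ² = Σ(O - E)²/E
   = (16 - 16.4)²/16.4 + (55 - 51.3)²/51.3 + (21 - 23.2)²/23.2 + (34 - 34.4)²/34.4 + (6 - 6.7)²/6.7
   = 0.010 + 0.267 + 0.209 + 0.005 + 0.073
   = 0.56
p-value = 0.9671

Since p-value > α = 0.01, we fail to reject H₀.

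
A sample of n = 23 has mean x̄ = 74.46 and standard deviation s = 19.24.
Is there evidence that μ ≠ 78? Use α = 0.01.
One-sample t-test:
H₀: μ = 78
H₁: μ ≠ 78
df = n - 1 = 22
t = (x̄ - μ₀) / (s/√n) = (74.46 - 78) / (19.24/√23) = -0.882
p-value = 0.3871

Since p-value > α = 0.01, we fail to reject H₀.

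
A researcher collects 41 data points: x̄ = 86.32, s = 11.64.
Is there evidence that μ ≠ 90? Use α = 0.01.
One-sample t-test:
H₀: μ = 90
H₁: μ ≠ 90
df = n - 1 = 40
t = (x̄ - μ₀) / (s/√n) = (86.32 - 90) / (11.64/√41) = -2.024
p-value = 0.0496

Since p-value > α = 0.01, we fail to reject H₀.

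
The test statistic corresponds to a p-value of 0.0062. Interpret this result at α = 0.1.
Since p = 0.0062 < α = 0.1, reject H₀.
There is sufficient evidence to reject the null hypothesis; the result is statistically significant at the 0.1 level.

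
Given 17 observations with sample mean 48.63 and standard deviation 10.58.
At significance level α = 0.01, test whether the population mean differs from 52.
One-sample t-test:
H₀: μ = 52
H₁: μ ≠ 52
df = n - 1 = 16
t = (x̄ - μ₀) / (s/√n) = (48.63 - 52) / (10.58/√17) = -1.313
p-value = 0.2076

Since p-value > α = 0.01, we fail to reject H₀.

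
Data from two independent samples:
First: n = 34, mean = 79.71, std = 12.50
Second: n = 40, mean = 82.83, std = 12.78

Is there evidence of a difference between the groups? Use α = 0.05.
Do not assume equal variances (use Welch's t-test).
Welch's two-sample t-test:
H₀: μ₁ = μ₂
H₁: μ₁ ≠ μ₂
s₁²/n₁ = 12.50²/34 = 4.5956,  s₂²/n₂ = 12.78²/40 = 4.0832
SE = √(s₁²/n₁ + s₂²/n₂) = √(4.5956 + 4.0832) = 2.9460
df (Welch-Satterthwaite) = (s₁²/n₁ + s₂²/n₂)² / [(s₁²/n₁)²/(n₁-1) + (s₂²/n₂)²/(n₂-1)] ≈ 70.56
t = (x̄₁ - x̄₂) / SE = (79.71 - 82.83) / 2.9460 = -3.12 / 2.9460 = -1.059
p-value = 0.2932

Since p-value > α = 0.05, we fail to reject H₀.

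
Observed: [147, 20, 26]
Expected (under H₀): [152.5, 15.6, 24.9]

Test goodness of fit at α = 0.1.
Chi-square goodness of fit test:
H₀: observed counts match expected distribution
H₁: observed counts differ from expected distribution
df = k - 1 = 2
χ² = Σ(O - E)²/E
   = (147 - 152.5)²/152.5 + (20 - 15.6)²/15.6 + (26 - 24.9)²/24.9
   = 0.198 + 1.241 + 0.049
   = 1.49
p-value = 0.4752

Since p-value > α = 0.1, we fail to reject H₀.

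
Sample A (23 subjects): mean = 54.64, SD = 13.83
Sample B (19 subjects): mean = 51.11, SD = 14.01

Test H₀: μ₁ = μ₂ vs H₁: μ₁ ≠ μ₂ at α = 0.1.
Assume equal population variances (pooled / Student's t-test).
Student's two-sample t-test (equal variances):
H₀: μ₁ = μ₂
H₁: μ₁ ≠ μ₂
df = n₁ + n₂ - 2 = 40
Pooled variance s_p² = [(n₁-1)s₁² + (n₂-1)s₂²] / (n₁ + n₂ - 2) = [(22)(13.83²) + (18)(14.01²)] / 40 = 193.5239
SE = √(s_p²(1/n₁ + 1/n₂)) = √(193.5239 × (1/23 + 1/19)) = 4.3127
t = (x̄₁ - x̄₂) / SE = (54.64 - 51.11) / 4.3127 = 3.53 / 4.3127 = 0.819
p-value = 0.4179

Since p-value > α = 0.1, we fail to reject H₀.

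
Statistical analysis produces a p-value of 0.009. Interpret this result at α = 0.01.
Since p = 0.009 < α = 0.01, reject H₀.
There is sufficient evidence to reject the null hypothesis; the result is statistically significant at the 0.01 level.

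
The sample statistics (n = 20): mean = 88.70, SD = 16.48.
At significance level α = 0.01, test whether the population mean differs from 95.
One-sample t-test:
H₀: μ = 95
H₁: μ ≠ 95
df = n - 1 = 19
t = (x̄ - μ₀) / (s/√n) = (88.70 - 95) / (16.48/√20) = -1.710
p-value = 0.1036

Since p-value > α = 0.01, we fail to reject H₀.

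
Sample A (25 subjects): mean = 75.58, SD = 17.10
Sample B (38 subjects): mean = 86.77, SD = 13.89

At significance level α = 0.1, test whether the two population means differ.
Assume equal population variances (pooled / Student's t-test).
Student's two-sample t-test (equal variances):
H₀: μ₁ = μ₂
H₁: μ₁ ≠ μ₂
df = n₁ + n₂ - 2 = 61
Pooled variance s_p² = [(n₁-1)s₁² + (n₂-1)s₂²] / (n₁ + n₂ - 2) = [(24)(17.10²) + (37)(13.89²)] / 61 = 232.0709
SE = √(s_p²(1/n₁ + 1/n₂)) = √(232.0709 × (1/25 + 1/38)) = 3.9230
t = (x̄₁ - x̄₂) / SE = (75.58 - 86.77) / 3.9230 = -11.19 / 3.9230 = -2.852
p-value = 0.0059

Since p-value < α = 0.1, we reject H₀.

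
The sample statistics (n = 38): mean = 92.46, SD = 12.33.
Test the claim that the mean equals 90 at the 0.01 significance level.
One-sample t-test:
H₀: μ = 90
H₁: μ ≠ 90
df = n - 1 = 37
t = (x̄ - μ₀) / (s/√n) = (92.46 - 90) / (12.33/√38) = 1.230
p-value = 0.2265

Since p-value > α = 0.01, we fail to reject H₀.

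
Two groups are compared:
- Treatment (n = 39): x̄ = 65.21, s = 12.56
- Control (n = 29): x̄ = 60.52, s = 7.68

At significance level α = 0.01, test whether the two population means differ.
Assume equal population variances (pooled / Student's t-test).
Student's two-sample t-test (equal variances):
H₀: μ₁ = μ₂
H₁: μ₁ ≠ μ₂
df = n₁ + n₂ - 2 = 66
Pooled variance s_p² = [(n₁-1)s₁² + (n₂-1)s₂²] / (n₁ + n₂ - 2) = [(38)(12.56²) + (28)(7.68²)] / 66 = 115.8507
SE = √(s_p²(1/n₁ + 1/n₂)) = √(115.8507 × (1/39 + 1/29)) = 2.6392
t = (x̄₁ - x̄₂) / SE = (65.21 - 60.52) / 2.6392 = 4.69 / 2.6392 = 1.777
p-value = 0.0802

Since p-value > α = 0.01, we fail to reject H₀.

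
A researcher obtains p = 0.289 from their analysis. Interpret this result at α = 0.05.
Since p = 0.289 > α = 0.05, fail to reject H₀.
There is insufficient evidence to reject the null hypothesis; the result is not statistically significant at the 0.05 level.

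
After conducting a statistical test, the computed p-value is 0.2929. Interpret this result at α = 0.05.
Since p = 0.2929 > α = 0.05, fail to reject H₀.
There is insufficient evidence to reject the null hypothesis; the result is not statistically significant at the 0.05 level.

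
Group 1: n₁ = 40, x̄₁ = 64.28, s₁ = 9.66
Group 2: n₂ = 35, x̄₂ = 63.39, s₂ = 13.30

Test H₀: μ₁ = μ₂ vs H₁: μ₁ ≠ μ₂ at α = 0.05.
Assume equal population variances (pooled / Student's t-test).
Student's two-sample t-test (equal variances):
H₀: μ₁ = μ₂
H₁: μ₁ ≠ μ₂
df = n₁ + n₂ - 2 = 73
Pooled variance s_p² = [(n₁-1)s₁² + (n₂-1)s₂²] / (n₁ + n₂ - 2) = [(39)(9.66²) + (34)(13.30²)] / 73 = 132.2407
SE = √(s_p²(1/n₁ + 1/n₂)) = √(132.2407 × (1/40 + 1/35)) = 2.6616
t = (x̄₁ - x̄₂) / SE = (64.28 - 63.39) / 2.6616 = 0.89 / 2.6616 = 0.334
p-value = 0.7391

Since p-value > α = 0.05, we fail to reject H₀.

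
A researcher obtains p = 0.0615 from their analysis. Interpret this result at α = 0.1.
Since p = 0.0615 < α = 0.1, reject H₀.
There is sufficient evidence to reject the null hypothesis; the result is statistically significant at the 0.1 level.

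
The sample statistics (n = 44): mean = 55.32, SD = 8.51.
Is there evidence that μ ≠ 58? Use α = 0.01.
One-sample t-test:
H₀: μ = 58
H₁: μ ≠ 58
df = n - 1 = 43
t = (x̄ - μ₀) / (s/√n) = (55.32 - 58) / (8.51/√44) = -2.089
p-value = 0.0427

Since p-value > α = 0.01, we fail to reject H₀.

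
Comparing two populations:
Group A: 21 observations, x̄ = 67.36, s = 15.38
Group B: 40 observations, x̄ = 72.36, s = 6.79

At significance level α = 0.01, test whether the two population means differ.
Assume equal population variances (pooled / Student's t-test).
Student's two-sample t-test (equal variances):
H₀: μ₁ = μ₂
H₁: μ₁ ≠ μ₂
df = n₁ + n₂ - 2 = 59
Pooled variance s_p² = [(n₁-1)s₁² + (n₂-1)s₂²] / (n₁ + n₂ - 2) = [(20)(15.38²) + (39)(6.79²)] / 59 = 110.6601
SE = √(s_p²(1/n₁ + 1/n₂)) = √(110.6601 × (1/21 + 1/40)) = 2.8348
t = (x̄₁ - x̄₂) / SE = (67.36 - 72.36) / 2.8348 = -5.00 / 2.8348 = -1.764
p-value = 0.0829

Since p-value > α = 0.01, we fail to reject H₀.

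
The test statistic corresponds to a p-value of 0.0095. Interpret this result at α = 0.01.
Since p = 0.0095 < α = 0.01, reject H₀.
There is sufficient evidence to reject the null hypothesis; the result is statistically significant at the 0.01 level.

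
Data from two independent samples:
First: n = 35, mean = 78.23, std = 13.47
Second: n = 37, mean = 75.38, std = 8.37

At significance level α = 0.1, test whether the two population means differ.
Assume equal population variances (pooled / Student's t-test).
Student's two-sample t-test (equal variances):
H₀: μ₁ = μ₂
H₁: μ₁ ≠ μ₂
df = n₁ + n₂ - 2 = 70
Pooled variance s_p² = [(n₁-1)s₁² + (n₂-1)s₂²] / (n₁ + n₂ - 2) = [(34)(13.47²) + (36)(8.37²)] / 70 = 124.1577
SE = √(s_p²(1/n₁ + 1/n₂)) = √(124.1577 × (1/35 + 1/37)) = 2.6274
t = (x̄₁ - x̄₂) / SE = (78.23 - 75.38) / 2.6274 = 2.85 / 2.6274 = 1.085
p-value = 0.2818

Since p-value > α = 0.1, we fail to reject H₀.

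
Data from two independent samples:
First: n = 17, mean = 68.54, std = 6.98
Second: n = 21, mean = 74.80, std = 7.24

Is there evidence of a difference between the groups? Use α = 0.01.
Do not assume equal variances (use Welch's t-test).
Welch's two-sample t-test:
H₀: μ₁ = μ₂
H₁: μ₁ ≠ μ₂
s₁²/n₁ = 6.98²/17 = 2.8659,  s₂²/n₂ = 7.24²/21 = 2.4961
SE = √(s₁²/n₁ + s₂²/n₂) = √(2.8659 + 2.4961) = 2.3156
df (Welch-Satterthwaite) = (s₁²/n₁ + s₂²/n₂)² / [(s₁²/n₁)²/(n₁-1) + (s₂²/n₂)²/(n₂-1)] ≈ 34.86
t = (x̄₁ - x̄₂) / SE = (68.54 - 74.80) / 2.3156 = -6.26 / 2.3156 = -2.703
p-value = 0.0105

Since p-value > α = 0.01, we fail to reject H₀.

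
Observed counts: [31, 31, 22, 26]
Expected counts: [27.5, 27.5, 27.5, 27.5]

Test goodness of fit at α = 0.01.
Chi-square goodness of fit test:
H₀: observed counts match expected distribution
H₁: observed counts differ from expected distribution
df = k - 1 = 3
χ² = Σ(O - E)²/E
   = (31 - 27.5)²/27.5 + (31 - 27.5)²/27.5 + (22 - 27.5)²/27.5 + (26 - 27.5)²/27.5
   = 0.445 + 0.445 + 1.100 + 0.082
   = 2.07
p-value = 0.5574

Since p-value > α = 0.01, we fail to reject H₀.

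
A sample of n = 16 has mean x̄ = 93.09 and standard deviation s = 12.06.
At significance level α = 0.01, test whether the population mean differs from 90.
One-sample t-test:
H₀: μ = 90
H₁: μ ≠ 90
df = n - 1 = 15
t = (x̄ - μ₀) / (s/√n) = (93.09 - 90) / (12.06/√16) = 1.025
p-value = 0.3217

Since p-value > α = 0.01, we fail to reject H₀.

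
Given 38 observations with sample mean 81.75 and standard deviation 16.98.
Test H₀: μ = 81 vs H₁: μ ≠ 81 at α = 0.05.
One-sample t-test:
H₀: μ = 81
H₁: μ ≠ 81
df = n - 1 = 37
t = (x̄ - μ₀) / (s/√n) = (81.75 - 81) / (16.98/√38) = 0.272
p-value = 0.7869

Since p-value > α = 0.05, we fail to reject H₀.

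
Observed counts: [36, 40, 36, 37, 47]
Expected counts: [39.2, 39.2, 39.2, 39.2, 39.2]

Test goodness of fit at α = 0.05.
Chi-square goodness of fit test:
H₀: observed counts match expected distribution
H₁: observed counts differ from expected distribution
df = k - 1 = 4
χ² = Σ(O - E)²/E
   = (36 - 39.2)²/39.2 + (40 - 39.2)²/39.2 + (36 - 39.2)²/39.2 + (37 - 39.2)²/39.2 + (47 - 39.2)²/39.2
   = 0.261 + 0.016 + 0.261 + 0.123 + 1.552
   = 2.21
p-value = 0.6964

Since p-value > α = 0.05, we fail to reject H₀.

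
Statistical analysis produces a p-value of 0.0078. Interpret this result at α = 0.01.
Since p = 0.0078 < α = 0.01, reject H₀.
There is sufficient evidence to reject the null hypothesis; the result is statistically significant at the 0.01 level.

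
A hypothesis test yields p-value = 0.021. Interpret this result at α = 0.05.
Since p = 0.021 < α = 0.05, reject H₀.
There is sufficient evidence to reject the null hypothesis; the result is statistically significant at the 0.05 level.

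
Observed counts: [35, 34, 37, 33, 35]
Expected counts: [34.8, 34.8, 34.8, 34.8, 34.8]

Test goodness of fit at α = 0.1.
Chi-square goodness of fit test:
H₀: observed counts match expected distribution
H₁: observed counts differ from expected distribution
df = k - 1 = 4
χ² = Σ(O - E)²/E
   = (35 - 34.8)²/34.8 + (34 - 34.8)²/34.8 + (37 - 34.8)²/34.8 + (33 - 34.8)²/34.8 + (35 - 34.8)²/34.8
   = 0.001 + 0.018 + 0.139 + 0.093 + 0.001
   = 0.25
p-value = 0.9926

Since p-value > α = 0.1, we fail to reject H₀.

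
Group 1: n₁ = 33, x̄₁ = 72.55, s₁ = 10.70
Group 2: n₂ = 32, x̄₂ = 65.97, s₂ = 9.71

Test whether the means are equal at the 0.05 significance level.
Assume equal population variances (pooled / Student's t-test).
Student's two-sample t-test (equal variances):
H₀: μ₁ = μ₂
H₁: μ₁ ≠ μ₂
df = n₁ + n₂ - 2 = 63
Pooled variance s_p² = [(n₁-1)s₁² + (n₂-1)s₂²] / (n₁ + n₂ - 2) = [(32)(10.70²) + (31)(9.71²)] / 63 = 104.5474
SE = √(s_p²(1/n₁ + 1/n₂)) = √(104.5474 × (1/33 + 1/32)) = 2.5368
t = (x̄₁ - x̄₂) / SE = (72.55 - 65.97) / 2.5368 = 6.58 / 2.5368 = 2.594
p-value = 0.0118

Since p-value < α = 0.05, we reject H₀.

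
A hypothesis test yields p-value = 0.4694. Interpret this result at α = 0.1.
Since p = 0.4694 > α = 0.1, fail to reject H₀.
There is insufficient evidence to reject the null hypothesis; the result is not statistically significant at the 0.1 level.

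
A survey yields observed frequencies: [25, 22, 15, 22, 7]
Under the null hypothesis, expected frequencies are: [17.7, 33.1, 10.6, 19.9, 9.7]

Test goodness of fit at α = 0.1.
Chi-square goodness of fit test:
H₀: observed counts match expected distribution
H₁: observed counts differ from expected distribution
df = k - 1 = 4
χ² = Σ(O - E)²/E
   = (25 - 17.7)²/17.7 + (22 - 33.1)²/33.1 + (15 - 10.6)²/10.6 + (22 - 19.9)²/19.9 + (7 - 9.7)²/9.7
   = 3.011 + 3.722 + 1.826 + 0.222 + 0.752
   = 9.53
p-value = 0.0491

Since p-value < α = 0.1, we reject H₀.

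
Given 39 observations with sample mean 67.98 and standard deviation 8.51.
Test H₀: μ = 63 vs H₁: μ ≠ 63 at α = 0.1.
One-sample t-test:
H₀: μ = 63
H₁: μ ≠ 63
df = n - 1 = 38
t = (x̄ - μ₀) / (s/√n) = (67.98 - 63) / (8.51/√39) = 3.655
p-value = 0.0008

Since p-value < α = 0.1, we reject H₀.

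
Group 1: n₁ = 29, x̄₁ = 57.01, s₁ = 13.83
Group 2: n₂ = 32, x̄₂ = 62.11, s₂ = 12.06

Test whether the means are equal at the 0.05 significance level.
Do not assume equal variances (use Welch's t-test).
Welch's two-sample t-test:
H₀: μ₁ = μ₂
H₁: μ₁ ≠ μ₂
s₁²/n₁ = 13.83²/29 = 6.5955,  s₂²/n₂ = 12.06²/32 = 4.5451
SE = √(s₁²/n₁ + s₂²/n₂) = √(6.5955 + 4.5451) = 3.3378
df (Welch-Satterthwaite) = (s₁²/n₁ + s₂²/n₂)² / [(s₁²/n₁)²/(n₁-1) + (s₂²/n₂)²/(n₂-1)] ≈ 55.91
t = (x̄₁ - x̄₂) / SE = (57.01 - 62.11) / 3.3378 = -5.10 / 3.3378 = -1.528
p-value = 0.1322

Since p-value > α = 0.05, we fail to reject H₀.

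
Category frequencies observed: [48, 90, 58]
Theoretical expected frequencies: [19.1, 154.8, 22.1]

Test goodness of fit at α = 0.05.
Chi-square goodness of fit test:
H₀: observed counts match expected distribution
H₁: observed counts differ from expected distribution
df = k - 1 = 2
χ² = Σ(O - E)²/E
   = (48 - 19.1)²/19.1 + (90 - 154.8)²/154.8 + (58 - 22.1)²/22.1
   = 43.728 + 27.126 + 58.317
   = 129.17
p-value < 0.0001

Since p-value < α = 0.05, we reject H₀.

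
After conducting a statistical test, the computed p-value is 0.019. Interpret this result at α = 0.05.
Since p = 0.019 < α = 0.05, reject H₀.
There is sufficient evidence to reject the null hypothesis; the result is statistically significant at the 0.05 level.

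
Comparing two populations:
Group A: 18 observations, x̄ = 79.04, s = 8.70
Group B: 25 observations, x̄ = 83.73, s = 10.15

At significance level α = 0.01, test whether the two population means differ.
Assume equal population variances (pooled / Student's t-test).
Student's two-sample t-test (equal variances):
H₀: μ₁ = μ₂
H₁: μ₁ ≠ μ₂
df = n₁ + n₂ - 2 = 41
Pooled variance s_p² = [(n₁-1)s₁² + (n₂-1)s₂²] / (n₁ + n₂ - 2) = [(17)(8.70²) + (24)(10.15²)] / 41 = 91.6895
SE = √(s_p²(1/n₁ + 1/n₂)) = √(91.6895 × (1/18 + 1/25)) = 2.9600
t = (x̄₁ - x̄₂) / SE = (79.04 - 83.73) / 2.9600 = -4.69 / 2.9600 = -1.584
p-value = 0.1208

Since p-value > α = 0.01, we fail to reject H₀.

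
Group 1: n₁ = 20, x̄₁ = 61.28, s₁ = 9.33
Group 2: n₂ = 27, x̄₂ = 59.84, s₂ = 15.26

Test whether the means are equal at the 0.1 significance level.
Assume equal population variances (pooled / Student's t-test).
Student's two-sample t-test (equal variances):
H₀: μ₁ = μ₂
H₁: μ₁ ≠ μ₂
df = n₁ + n₂ - 2 = 45
Pooled variance s_p² = [(n₁-1)s₁² + (n₂-1)s₂²] / (n₁ + n₂ - 2) = [(19)(9.33²) + (26)(15.26²)] / 45 = 171.2997
SE = √(s_p²(1/n₁ + 1/n₂)) = √(171.2997 × (1/20 + 1/27)) = 3.8613
t = (x̄₁ - x̄₂) / SE = (61.28 - 59.84) / 3.8613 = 1.44 / 3.8613 = 0.373
p-value = 0.7109

Since p-value > α = 0.1, we fail to reject H₀.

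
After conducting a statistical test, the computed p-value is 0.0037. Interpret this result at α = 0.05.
Since p = 0.0037 < α = 0.05, reject H₀.
There is sufficient evidence to reject the null hypothesis; the result is statistically significant at the 0.05 level.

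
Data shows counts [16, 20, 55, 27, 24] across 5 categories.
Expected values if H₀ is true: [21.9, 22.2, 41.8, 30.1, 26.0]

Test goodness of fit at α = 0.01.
Chi-square goodness of fit test:
H₀: observed counts match expected distribution
H₁: observed counts differ from expected distribution
df = k - 1 = 4
χ² = Σ(O - E)²/E
   = (16 - 21.9)²/21.9 + (20 - 22.2)²/22.2 + (55 - 41.8)²/41.8 + (27 - 30.1)²/30.1 + (24 - 26.0)²/26.0
   = 1.589 + 0.218 + 4.168 + 0.319 + 0.154
   = 6.45
p-value = 0.1680

Since p-value > α = 0.01, we fail to reject H₀.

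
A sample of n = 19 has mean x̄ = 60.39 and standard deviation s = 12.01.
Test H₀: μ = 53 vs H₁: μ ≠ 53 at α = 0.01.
One-sample t-test:
H₀: μ = 53
H₁: μ ≠ 53
df = n - 1 = 18
t = (x̄ - μ₀) / (s/√n) = (60.39 - 53) / (12.01/√19) = 2.682
p-value = 0.0152

Since p-value > α = 0.01, we fail to reject H₀.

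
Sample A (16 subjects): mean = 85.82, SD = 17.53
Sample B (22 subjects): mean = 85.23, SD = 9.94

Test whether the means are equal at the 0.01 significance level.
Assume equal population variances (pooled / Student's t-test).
Student's two-sample t-test (equal variances):
H₀: μ₁ = μ₂
H₁: μ₁ ≠ μ₂
df = n₁ + n₂ - 2 = 36
Pooled variance s_p² = [(n₁-1)s₁² + (n₂-1)s₂²] / (n₁ + n₂ - 2) = [(15)(17.53²) + (21)(9.94²)] / 36 = 185.6775
SE = √(s_p²(1/n₁ + 1/n₂)) = √(185.6775 × (1/16 + 1/22)) = 4.4771
t = (x̄₁ - x̄₂) / SE = (85.82 - 85.23) / 4.4771 = 0.59 / 4.4771 = 0.132
p-value = 0.8959

Since p-value > α = 0.01, we fail to reject H₀.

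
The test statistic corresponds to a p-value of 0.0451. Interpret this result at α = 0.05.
Since p = 0.0451 < α = 0.05, reject H₀.
There is sufficient evidence to reject the null hypothesis; the result is statistically significant at the 0.05 level.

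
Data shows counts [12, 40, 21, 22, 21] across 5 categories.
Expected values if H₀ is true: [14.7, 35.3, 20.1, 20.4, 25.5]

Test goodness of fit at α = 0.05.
Chi-square goodness of fit test:
H₀: observed counts match expected distribution
H₁: observed counts differ from expected distribution
df = k - 1 = 4
χ² = Σ(O - E)²/E
   = (12 - 14.7)²/14.7 + (40 - 35.3)²/35.3 + (21 - 20.1)²/20.1 + (22 - 20.4)²/20.4 + (21 - 25.5)²/25.5
   = 0.496 + 0.626 + 0.040 + 0.125 + 0.794
   = 2.08
p-value = 0.7208

Since p-value > α = 0.05, we fail to reject H₀.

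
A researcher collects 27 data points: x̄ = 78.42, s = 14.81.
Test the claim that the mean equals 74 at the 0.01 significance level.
One-sample t-test:
H₀: μ = 74
H₁: μ ≠ 74
df = n - 1 = 26
t = (x̄ - μ₀) / (s/√n) = (78.42 - 74) / (14.81/√27) = 1.551
p-value = 0.1330

Since p-value > α = 0.01, we fail to reject H₀.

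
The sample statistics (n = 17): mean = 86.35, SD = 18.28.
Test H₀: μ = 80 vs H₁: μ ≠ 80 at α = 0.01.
One-sample t-test:
H₀: μ = 80
H₁: μ ≠ 80
df = n - 1 = 16
t = (x̄ - μ₀) / (s/√n) = (86.35 - 80) / (18.28/√17) = 1.432
p-value = 0.1713

Since p-value > α = 0.01, we fail to reject H₀.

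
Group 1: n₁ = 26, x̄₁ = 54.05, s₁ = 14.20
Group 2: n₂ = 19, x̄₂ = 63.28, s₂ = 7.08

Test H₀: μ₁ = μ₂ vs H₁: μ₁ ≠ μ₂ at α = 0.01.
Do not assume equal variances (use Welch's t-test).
Welch's two-sample t-test:
H₀: μ₁ = μ₂
H₁: μ₁ ≠ μ₂
s₁²/n₁ = 14.20²/26 = 7.7554,  s₂²/n₂ = 7.08²/19 = 2.6382
SE = √(s₁²/n₁ + s₂²/n₂) = √(7.7554 + 2.6382) = 3.2239
df (Welch-Satterthwaite) = (s₁²/n₁ + s₂²/n₂)² / [(s₁²/n₁)²/(n₁-1) + (s₂²/n₂)²/(n₂-1)] ≈ 38.68
t = (x̄₁ - x̄₂) / SE = (54.05 - 63.28) / 3.2239 = -9.23 / 3.2239 = -2.863
p-value = 0.0067

Since p-value < α = 0.01, we reject H₀.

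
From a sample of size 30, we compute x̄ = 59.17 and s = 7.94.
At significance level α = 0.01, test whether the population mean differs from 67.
One-sample t-test:
H₀: μ = 67
H₁: μ ≠ 67
df = n - 1 = 29
t = (x̄ - μ₀) / (s/√n) = (59.17 - 67) / (7.94/√30) = -5.401
p-value < 0.0001

Since p-value < α = 0.01, we reject H₀.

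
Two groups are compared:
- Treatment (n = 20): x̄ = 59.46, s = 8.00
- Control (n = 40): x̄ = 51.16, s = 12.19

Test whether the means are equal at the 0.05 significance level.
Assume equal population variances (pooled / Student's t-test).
Student's two-sample t-test (equal variances):
H₀: μ₁ = μ₂
H₁: μ₁ ≠ μ₂
df = n₁ + n₂ - 2 = 58
Pooled variance s_p² = [(n₁-1)s₁² + (n₂-1)s₂²] / (n₁ + n₂ - 2) = [(19)(8.00²) + (39)(12.19²)] / 58 = 120.8836
SE = √(s_p²(1/n₁ + 1/n₂)) = √(120.8836 × (1/20 + 1/40)) = 3.0110
t = (x̄₁ - x̄₂) / SE = (59.46 - 51.16) / 3.0110 = 8.30 / 3.0110 = 2.757
p-value = 0.0078

Since p-value < α = 0.05, we reject H₀.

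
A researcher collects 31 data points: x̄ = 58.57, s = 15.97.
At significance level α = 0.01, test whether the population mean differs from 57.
One-sample t-test:
H₀: μ = 57
H₁: μ ≠ 57
df = n - 1 = 30
t = (x̄ - μ₀) / (s/√n) = (58.57 - 57) / (15.97/√31) = 0.547
p-value = 0.5882

Since p-value > α = 0.01, we fail to reject H₀.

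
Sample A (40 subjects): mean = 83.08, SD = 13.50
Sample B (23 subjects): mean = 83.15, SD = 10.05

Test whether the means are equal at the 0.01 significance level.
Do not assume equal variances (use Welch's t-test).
Welch's two-sample t-test:
H₀: μ₁ = μ₂
H₁: μ₁ ≠ μ₂
s₁²/n₁ = 13.50²/40 = 4.5563,  s₂²/n₂ = 10.05²/23 = 4.3914
SE = √(s₁²/n₁ + s₂²/n₂) = √(4.5563 + 4.3914) = 2.9913
df (Welch-Satterthwaite) = (s₁²/n₁ + s₂²/n₂)² / [(s₁²/n₁)²/(n₁-1) + (s₂²/n₂)²/(n₂-1)] ≈ 56.83
t = (x̄₁ - x̄₂) / SE = (83.08 - 83.15) / 2.9913 = -0.07 / 2.9913 = -0.023
p-value = 0.9814

Since p-value > α = 0.01, we fail to reject H₀.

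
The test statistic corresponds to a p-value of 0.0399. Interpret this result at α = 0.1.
Since p = 0.0399 < α = 0.1, reject H₀.
There is sufficient evidence to reject the null hypothesis; the result is statistically significant at the 0.1 level.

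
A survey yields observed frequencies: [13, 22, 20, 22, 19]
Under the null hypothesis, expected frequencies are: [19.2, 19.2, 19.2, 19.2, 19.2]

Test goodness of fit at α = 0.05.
Chi-square goodness of fit test:
H₀: observed counts match expected distribution
H₁: observed counts differ from expected distribution
df = k - 1 = 4
χ² = Σ(O - E)²/E
   = (13 - 19.2)²/19.2 + (22 - 19.2)²/19.2 + (20 - 19.2)²/19.2 + (22 - 19.2)²/19.2 + (19 - 19.2)²/19.2
   = 2.002 + 0.408 + 0.033 + 0.408 + 0.002
   = 2.85
p-value = 0.5825

Since p-value > α = 0.05, we fail to reject H₀.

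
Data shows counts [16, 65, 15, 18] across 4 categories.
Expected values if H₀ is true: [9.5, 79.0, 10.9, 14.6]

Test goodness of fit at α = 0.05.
Chi-square goodness of fit test:
H₀: observed counts match expected distribution
H₁: observed counts differ from expected distribution
df = k - 1 = 3
χ² = Σ(O - E)²/E
   = (16 - 9.5)²/9.5 + (65 - 79.0)²/79.0 + (15 - 10.9)²/10.9 + (18 - 14.6)²/14.6
   = 4.447 + 2.481 + 1.542 + 0.792
   = 9.26
p-value = 0.0260

Since p-value < α = 0.05, we reject H₀.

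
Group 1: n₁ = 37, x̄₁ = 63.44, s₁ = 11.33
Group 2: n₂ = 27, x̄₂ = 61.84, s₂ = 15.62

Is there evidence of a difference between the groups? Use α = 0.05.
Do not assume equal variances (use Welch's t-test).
Welch's two-sample t-test:
H₀: μ₁ = μ₂
H₁: μ₁ ≠ μ₂
s₁²/n₁ = 11.33²/37 = 3.4694,  s₂²/n₂ = 15.62²/27 = 9.0365
SE = √(s₁²/n₁ + s₂²/n₂) = √(3.4694 + 9.0365) = 3.5364
df (Welch-Satterthwaite) = (s₁²/n₁ + s₂²/n₂)² / [(s₁²/n₁)²/(n₁-1) + (s₂²/n₂)²/(n₂-1)] ≈ 45.01
t = (x̄₁ - x̄₂) / SE = (63.44 - 61.84) / 3.5364 = 1.60 / 3.5364 = 0.452
p-value = 0.6531

Since p-value > α = 0.05, we fail to reject H₀.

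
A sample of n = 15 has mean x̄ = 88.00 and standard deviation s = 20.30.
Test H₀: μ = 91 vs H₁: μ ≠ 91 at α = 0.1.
One-sample t-test:
H₀: μ = 91
H₁: μ ≠ 91
df = n - 1 = 14
t = (x̄ - μ₀) / (s/√n) = (88.00 - 91) / (20.30/√15) = -0.572
p-value = 0.5762

Since p-value > α = 0.1, we fail to reject H₀.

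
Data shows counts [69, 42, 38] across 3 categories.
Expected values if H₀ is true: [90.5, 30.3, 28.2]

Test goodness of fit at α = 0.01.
Chi-square goodness of fit test:
H₀: observed counts match expected distribution
H₁: observed counts differ from expected distribution
df = k - 1 = 2
χ² = Σ(O - E)²/E
   = (69 - 90.5)²/90.5 + (42 - 30.3)²/30.3 + (38 - 28.2)²/28.2
   = 5.108 + 4.518 + 3.406
   = 13.03
p-value = 0.0015

Since p-value < α = 0.01, we reject H₀.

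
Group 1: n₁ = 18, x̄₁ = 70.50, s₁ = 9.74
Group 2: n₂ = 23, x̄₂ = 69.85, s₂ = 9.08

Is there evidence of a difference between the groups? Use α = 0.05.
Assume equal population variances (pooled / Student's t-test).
Student's two-sample t-test (equal variances):
H₀: μ₁ = μ₂
H₁: μ₁ ≠ μ₂
df = n₁ + n₂ - 2 = 39
Pooled variance s_p² = [(n₁-1)s₁² + (n₂-1)s₂²] / (n₁ + n₂ - 2) = [(17)(9.74²) + (22)(9.08²)] / 39 = 87.8608
SE = √(s_p²(1/n₁ + 1/n₂)) = √(87.8608 × (1/18 + 1/23)) = 2.9498
t = (x̄₁ - x̄₂) / SE = (70.50 - 69.85) / 2.9498 = 0.65 / 2.9498 = 0.220
p-value = 0.8267

Since p-value > α = 0.05, we fail to reject H₀.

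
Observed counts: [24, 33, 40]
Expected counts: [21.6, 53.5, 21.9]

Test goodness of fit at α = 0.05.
Chi-square goodness of fit test:
H₀: observed counts match expected distribution
H₁: observed counts differ from expected distribution
df = k - 1 = 2
χ² = Σ(O - E)²/E
   = (24 - 21.6)²/21.6 + (33 - 53.5)²/53.5 + (40 - 21.9)²/21.9
   = 0.267 + 7.855 + 14.959
   = 23.08
p-value < 0.0001

Since p-value < α = 0.05, we reject H₀.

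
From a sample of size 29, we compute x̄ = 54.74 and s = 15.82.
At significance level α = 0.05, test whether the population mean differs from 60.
One-sample t-test:
H₀: μ = 60
H₁: μ ≠ 60
df = n - 1 = 28
t = (x̄ - μ₀) / (s/√n) = (54.74 - 60) / (15.82/√29) = -1.791
p-value = 0.0842

Since p-value > α = 0.05, we fail to reject H₀.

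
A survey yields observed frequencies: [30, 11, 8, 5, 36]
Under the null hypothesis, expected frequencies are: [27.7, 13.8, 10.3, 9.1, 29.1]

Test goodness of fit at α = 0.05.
Chi-square goodness of fit test:
H₀: observed counts match expected distribution
H₁: observed counts differ from expected distribution
df = k - 1 = 4
χ² = Σ(O - E)²/E
   = (30 - 27.7)²/27.7 + (11 - 13.8)²/13.8 + (8 - 10.3)²/10.3 + (5 - 9.1)²/9.1 + (36 - 29.1)²/29.1
   = 0.191 + 0.568 + 0.514 + 1.847 + 1.636
   = 4.76
p-value = 0.3133

Since p-value > α = 0.05, we fail to reject H₀.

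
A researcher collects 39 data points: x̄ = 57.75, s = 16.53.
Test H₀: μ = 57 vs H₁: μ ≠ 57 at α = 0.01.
One-sample t-test:
H₀: μ = 57
H₁: μ ≠ 57
df = n - 1 = 38
t = (x̄ - μ₀) / (s/√n) = (57.75 - 57) / (16.53/√39) = 0.283
p-value = 0.7784

Since p-value > α = 0.01, we fail to reject H₀.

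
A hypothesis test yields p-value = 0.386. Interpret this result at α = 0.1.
Since p = 0.386 > α = 0.1, fail to reject H₀.
There is insufficient evidence to reject the null hypothesis; the result is not statistically significant at the 0.1 level.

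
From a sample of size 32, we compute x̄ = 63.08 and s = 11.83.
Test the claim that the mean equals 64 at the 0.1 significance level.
One-sample t-test:
H₀: μ = 64
H₁: μ ≠ 64
df = n - 1 = 31
t = (x̄ - μ₀) / (s/√n) = (63.08 - 64) / (11.83/√32) = -0.440
p-value = 0.6630

Since p-value > α = 0.1, we fail to reject H₀.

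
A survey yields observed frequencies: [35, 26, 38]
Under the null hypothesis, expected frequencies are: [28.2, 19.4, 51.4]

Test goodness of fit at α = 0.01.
Chi-square goodness of fit test:
H₀: observed counts match expected distribution
H₁: observed counts differ from expected distribution
df = k - 1 = 2
χ² = Σ(O - E)²/E
   = (35 - 28.2)²/28.2 + (26 - 19.4)²/19.4 + (38 - 51.4)²/51.4
   = 1.640 + 2.245 + 3.493
   = 7.38
p-value = 0.0250

Since p-value > α = 0.01, we fail to reject H₀.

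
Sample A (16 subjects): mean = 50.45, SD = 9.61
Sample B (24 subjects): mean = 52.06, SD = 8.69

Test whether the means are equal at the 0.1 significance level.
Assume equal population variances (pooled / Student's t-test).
Student's two-sample t-test (equal variances):
H₀: μ₁ = μ₂
H₁: μ₁ ≠ μ₂
df = n₁ + n₂ - 2 = 38
Pooled variance s_p² = [(n₁-1)s₁² + (n₂-1)s₂²] / (n₁ + n₂ - 2) = [(15)(9.61²) + (23)(8.69²)] / 38 = 82.1619
SE = √(s_p²(1/n₁ + 1/n₂)) = √(82.1619 × (1/16 + 1/24)) = 2.9255
t = (x̄₁ - x̄₂) / SE = (50.45 - 52.06) / 2.9255 = -1.61 / 2.9255 = -0.550
p-value = 0.5853

Since p-value > α = 0.1, we fail to reject H₀.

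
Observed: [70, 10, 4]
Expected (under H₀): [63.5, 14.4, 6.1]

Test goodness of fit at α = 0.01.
Chi-square goodness of fit test:
H₀: observed counts match expected distribution
H₁: observed counts differ from expected distribution
df = k - 1 = 2
χ² = Σ(O - E)²/E
   = (70 - 63.5)²/63.5 + (10 - 14.4)²/14.4 + (4 - 6.1)²/6.1
   = 0.665 + 1.344 + 0.723
   = 2.73
p-value = 0.2550

Since p-value > α = 0.01, we fail to reject H₀.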